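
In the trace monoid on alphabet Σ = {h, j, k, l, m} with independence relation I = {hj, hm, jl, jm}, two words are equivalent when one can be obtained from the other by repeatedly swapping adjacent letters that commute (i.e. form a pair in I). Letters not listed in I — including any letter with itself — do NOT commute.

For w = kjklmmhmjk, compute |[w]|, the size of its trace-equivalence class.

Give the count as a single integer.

piece 0:k — minimal
piece 1:j rests on {0:k}
piece 2:k rests on {1:j}
piece 3:l rests on {2:k}
piece 4:m rests on {3:l}
piece 5:m rests on {4:m}
piece 6:h rests on {3:l}
piece 7:m rests on {5:m}
piece 8:j rests on {2:k}
piece 9:k rests on {6:h, 7:m, 8:j}
minimal pieces: {0:k}
ways to finish when only these pieces remain (= sum over removing one remaining piece with nothing left below it):
  1 left: {9}→1
  2 left: {6,9}→1  {7,9}→1  {8,9}→1
  3 left: {5,7,9}→1  {6,7,9}→2  {6,8,9}→2  {7,8,9}→2
  4 left: {4,5,7,9}→1  {5,6,7,9}→3  {5,7,8,9}→3  {6,7,8,9}→6
  5 left: {4,5,6,7,9}→4  {4,5,7,8,9}→4  {5,6,7,8,9}→12
  6 left: {3,4,5,6,7,9}→4  {4,5,6,7,8,9}→20
  7 left: {3,4,5,6,7,8,9}→24
  8 left: {2,3,4,5,6,7,8,9}→24
  placing 0:k first → 24 extensions

24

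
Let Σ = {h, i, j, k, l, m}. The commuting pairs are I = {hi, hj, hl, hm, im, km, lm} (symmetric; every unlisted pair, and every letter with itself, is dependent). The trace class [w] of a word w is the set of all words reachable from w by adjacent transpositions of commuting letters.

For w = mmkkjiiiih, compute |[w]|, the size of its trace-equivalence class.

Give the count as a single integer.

0(m) covers ∅
1(m) covers 0:m
2(k) covers ∅
3(k) covers 2:k
4(j) covers 1:m, 3:k
5(i) covers 4:j
6(i) covers 5:i
7(i) covers 6:i
8(i) covers 7:i
9(h) covers 3:k
floor of heap: 0:m, 2:k
completions by unplaced set U, small U first (add the entries for U minus each lowest piece of U):
  |U|=1: {8}:1  {9}:1
  |U|=2: {7,8}:1  {8,9}:2
  |U|=3: {6,7,8}:1  {7,8,9}:3
  |U|=4: {5,6,7,8}:1  {6,7,8,9}:4
  |U|=5: {4,5,6,7,8}:1  {5,6,7,8,9}:5
  |U|=6: {1,4,5,6,7,8}:1  {4,5,6,7,8,9}:6
  |U|=7: {0,1,4,5,6,7,8}:1  {1,4,5,6,7,8,9}:7  {3,4,5,6,7,8,9}:6
  |U|=8: {0,1,4,5,6,7,8,9}:8  {1,3,4,5,6,7,8,9}:13  {2,3,4,5,6,7,8,9}:6
  start at 0(m): 19
  start at 2(k): 21
sum over floor = 40

40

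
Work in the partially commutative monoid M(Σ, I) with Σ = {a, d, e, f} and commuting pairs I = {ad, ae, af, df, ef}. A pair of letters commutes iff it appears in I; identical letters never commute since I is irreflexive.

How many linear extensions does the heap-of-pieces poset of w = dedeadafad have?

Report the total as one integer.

0(d) covers ∅
1(e) covers 0:d
2(d) covers 1:e
3(e) covers 2:d
4(a) covers ∅
5(d) covers 3:e
6(a) covers 4:a
7(f) covers ∅
8(a) covers 6:a
9(d) covers 5:d
floor of heap: 0:d, 4:a, 7:f
completions by unplaced set U, small U first (add the entries for U minus each lowest piece of U):
  |U|=1: {7}:1  {8}:1  {9}:1
  |U|=2: {5,9}:1  {6,8}:1  {7,8}:2  {7,9}:2  {8,9}:2
  |U|=3: {3,5,9}:1  {4,6,8}:1  {5,7,9}:3  {5,8,9}:3  {6,7,8}:3  {6,8,9}:3  {7,8,9}:6
  |U|=4: {2,3,5,9}:1  {3,5,7,9}:4  {3,5,8,9}:4  {4,6,7,8}:4  {4,6,8,9}:4  {5,6,8,9}:6  {5,7,8,9}:12  {6,7,8,9}:12
  |U|=5: {1,2,3,5,9}:1  {2,3,5,7,9}:5  {2,3,5,8,9}:5  {3,5,6,8,9}:10  {3,5,7,8,9}:20  {4,5,6,8,9}:10  {4,6,7,8,9}:20  {5,6,7,8,9}:30
  |U|=6: {0,1,2,3,5,9}:1  {1,2,3,5,7,9}:6  {1,2,3,5,8,9}:6  {2,3,5,6,8,9}:15  {2,3,5,7,8,9}:30  {3,4,5,6,8,9}:20  {3,5,6,7,8,9}:60  {4,5,6,7,8,9}:60
  |U|=7: {0,1,2,3,5,7,9}:7  {0,1,2,3,5,8,9}:7  {1,2,3,5,6,8,9}:21  {1,2,3,5,7,8,9}:42  {2,3,4,5,6,8,9}:35  {2,3,5,6,7,8,9}:105  {3,4,5,6,7,8,9}:140
  |U|=8: {0,1,2,3,5,6,8,9}:28  {0,1,2,3,5,7,8,9}:56  {1,2,3,4,5,6,8,9}:56  {1,2,3,5,6,7,8,9}:168  {2,3,4,5,6,7,8,9}:280
  start at 0(d): 504
  start at 4(a): 252
  start at 7(f): 84
sum over floor = 840

840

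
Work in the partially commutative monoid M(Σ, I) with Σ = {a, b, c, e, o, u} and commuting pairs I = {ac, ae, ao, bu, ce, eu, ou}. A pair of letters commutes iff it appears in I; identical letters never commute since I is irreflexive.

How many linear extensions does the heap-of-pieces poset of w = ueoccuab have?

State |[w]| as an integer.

piece 0:u — minimal
piece 1:e — minimal
piece 2:o rests on {1:e}
piece 3:c rests on {0:u, 2:o}
piece 4:c rests on {3:c}
piece 5:u rests on {4:c}
piece 6:a rests on {5:u}
piece 7:b rests on {6:a}
minimal pieces: {0:u, 1:e}
ways to finish when only these pieces remain (= sum over removing one remaining piece with nothing left below it):
  1 left: {7}→1
  2 left: {6,7}→1
  3 left: {5,6,7}→1
  4 left: {4,5,6,7}→1
  5 left: {3,4,5,6,7}→1
  6 left: {0,3,4,5,6,7}→1  {2,3,4,5,6,7}→1
  placing 0:u first → 1 extensions
  placing 1:e first → 2 extensions
total linear extensions = 3

3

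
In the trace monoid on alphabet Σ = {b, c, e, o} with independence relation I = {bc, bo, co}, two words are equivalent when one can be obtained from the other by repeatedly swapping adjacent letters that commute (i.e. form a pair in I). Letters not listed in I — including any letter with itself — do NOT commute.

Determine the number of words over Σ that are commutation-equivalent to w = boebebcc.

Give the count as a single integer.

#0=b has no predecessor
#1=o has no predecessor
#2=e depends on [0:b, 1:o]
#3=b depends on [2:e]
#4=e depends on [3:b]
#5=b depends on [4:e]
#6=c depends on [4:e]
#7=c depends on [6:c]
sources: [0:b, 1:o]
N(rest) = Σ N(rest − s) over sources s of rest; N(one piece) = 1:
  size 1 → [5]=1  [7]=1
  size 2 → [5,7]=2  [6,7]=1
  size 3 → [5,6,7]=3
  size 4 → [4,5,6,7]=3
  size 5 → [3,4,5,6,7]=3
  size 6 → [2,3,4,5,6,7]=3
  first=0(b) contributes 3
  first=1(o) contributes 3
|[w]| = 6

6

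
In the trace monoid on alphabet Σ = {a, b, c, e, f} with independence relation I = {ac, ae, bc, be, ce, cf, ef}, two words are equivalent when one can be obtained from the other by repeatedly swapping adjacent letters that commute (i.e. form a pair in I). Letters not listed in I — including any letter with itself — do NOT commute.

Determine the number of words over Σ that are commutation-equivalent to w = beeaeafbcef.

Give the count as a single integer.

#0=b has no predecessor
#1=e has no predecessor
#2=e depends on [1:e]
#3=a depends on [0:b]
#4=e depends on [2:e]
#5=a depends on [3:a]
#6=f depends on [5:a]
#7=b depends on [6:f]
#8=c has no predecessor
#9=e depends on [4:e]
#10=f depends on [7:b]
sources: [0:b, 1:e, 8:c]
N(rest) = Σ N(rest − s) over sources s of rest; N(one piece) = 1:
  size 1 → [8]=1  [9]=1  [10]=1
  size 2 → [4,9]=1  [7,10]=1  [8,9]=2  [8,10]=2  [9,10]=2
  size 3 → [2,4,9]=1  [4,8,9]=3  [4,9,10]=3  [6,7,10]=1  [7,8,10]=3  [7,9,10]=3  [8,9,10]=6
  size 4 → [1,2,4,9]=1  [2,4,8,9]=4  [2,4,9,10]=4  [4,7,9,10]=6  [4,8,9,10]=12  [5,6,7,10]=1  [6,7,8,10]=4  [6,7,9,10]=4  [7,8,9,10]=12
  size 5 → [1,2,4,8,9]=5  [1,2,4,9,10]=5  [2,4,7,9,10]=10  [2,4,8,9,10]=20  [3,5,6,7,10]=1  [4,6,7,9,10]=10  [4,7,8,9,10]=30  [5,6,7,8,10]=5  [5,6,7,9,10]=5  [6,7,8,9,10]=20
  size 6 → [0,3,5,6,7,10]=1  [1,2,4,7,9,10]=15  [1,2,4,8,9,10]=30  [2,4,6,7,9,10]=20  [2,4,7,8,9,10]=60  [3,5,6,7,8,10]=6  [3,5,6,7,9,10]=6  [4,5,6,7,9,10]=15  [4,6,7,8,9,10]=60  [5,6,7,8,9,10]=30
  size 7 → [0,3,5,6,7,8,10]=7  [0,3,5,6,7,9,10]=7  [1,2,4,6,7,9,10]=35  [1,2,4,7,8,9,10]=105  [2,4,5,6,7,9,10]=35  [2,4,6,7,8,9,10]=140  [3,4,5,6,7,9,10]=21  [3,5,6,7,8,9,10]=42  [4,5,6,7,8,9,10]=105
  size 8 → [0,3,4,5,6,7,9,10]=28  [0,3,5,6,7,8,9,10]=56  [1,2,4,5,6,7,9,10]=70  [1,2,4,6,7,8,9,10]=280  [2,3,4,5,6,7,9,10]=56  [2,4,5,6,7,8,9,10]=280  [3,4,5,6,7,8,9,10]=168
  size 9 → [0,2,3,4,5,6,7,9,10]=84  [0,3,4,5,6,7,8,9,10]=252  [1,2,3,4,5,6,7,9,10]=126  [1,2,4,5,6,7,8,9,10]=630  [2,3,4,5,6,7,8,9,10]=504
  first=0(b) contributes 1260
  first=1(e) contributes 840
  first=8(c) contributes 210
|[w]| = 2310

2310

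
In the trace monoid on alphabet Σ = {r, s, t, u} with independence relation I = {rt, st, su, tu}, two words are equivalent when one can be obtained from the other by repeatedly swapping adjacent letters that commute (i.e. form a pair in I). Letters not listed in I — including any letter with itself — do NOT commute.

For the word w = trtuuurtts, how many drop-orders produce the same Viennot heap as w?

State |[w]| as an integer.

210

0(t) covers ∅
1(r) covers ∅
2(t) covers 0:t
3(u) covers 1:r
4(u) covers 3:u
5(u) covers 4:u
6(r) covers 5:u
7(t) covers 2:t
8(t) covers 7:t
9(s) covers 6:r
floor of heap: 0:t, 1:r
completions by unplaced set U, small U first (add the entries for U minus each lowest piece of U):
  |U|=1: {8}:1  {9}:1
  |U|=2: {6,9}:1  {7,8}:1  {8,9}:2
  |U|=3: {2,7,8}:1  {5,6,9}:1  {6,8,9}:3  {7,8,9}:3
  |U|=4: {0,2,7,8}:1  {2,7,8,9}:4  {4,5,6,9}:1  {5,6,8,9}:4  {6,7,8,9}:6
  |U|=5: {0,2,7,8,9}:5  {2,6,7,8,9}:10  {3,4,5,6,9}:1  {4,5,6,8,9}:5  {5,6,7,8,9}:10
  |U|=6: {0,2,6,7,8,9}:15  {1,3,4,5,6,9}:1  {2,5,6,7,8,9}:20  {3,4,5,6,8,9}:6  {4,5,6,7,8,9}:15
  |U|=7: {0,2,5,6,7,8,9}:35  {1,3,4,5,6,8,9}:7  {2,4,5,6,7,8,9}:35  {3,4,5,6,7,8,9}:21
  |U|=8: {0,2,4,5,6,7,8,9}:70  {1,3,4,5,6,7,8,9}:28  {2,3,4,5,6,7,8,9}:56
  start at 0(t): 84
  start at 1(r): 126
sum over floor = 210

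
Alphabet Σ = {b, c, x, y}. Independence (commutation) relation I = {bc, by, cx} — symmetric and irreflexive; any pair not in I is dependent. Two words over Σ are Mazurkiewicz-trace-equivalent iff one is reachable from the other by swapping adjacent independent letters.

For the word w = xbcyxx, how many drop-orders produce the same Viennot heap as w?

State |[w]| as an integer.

5

#0=x has no predecessor
#1=b depends on [0:x]
#2=c has no predecessor
#3=y depends on [0:x, 2:c]
#4=x depends on [1:b, 3:y]
#5=x depends on [4:x]
sources: [0:x, 2:c]
N(rest) = Σ N(rest − s) over sources s of rest; N(one piece) = 1:
  size 1 → [5]=1
  size 2 → [4,5]=1
  size 3 → [1,4,5]=1  [3,4,5]=1
  size 4 → [1,3,4,5]=2  [2,3,4,5]=1
  first=0(x) contributes 3
  first=2(c) contributes 2
|[w]| = 5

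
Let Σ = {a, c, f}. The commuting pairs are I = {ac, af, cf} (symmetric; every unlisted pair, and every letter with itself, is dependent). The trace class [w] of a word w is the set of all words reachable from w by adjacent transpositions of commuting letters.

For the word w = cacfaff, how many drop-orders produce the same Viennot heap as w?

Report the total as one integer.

210

drop 0:c onto floor
drop 1:a onto floor
drop 2:c onto {0:c}
drop 3:f onto floor
drop 4:a onto {1:a}
drop 5:f onto {3:f}
drop 6:f onto {5:f}
ground layer = {0:c, 1:a, 3:f}
drop-orders for the pieces not yet dropped (sum over which currently-grounded one goes next):
  1 to go: {2} 1  {4} 1  {6} 1
  2 to go: {0,2} 1  {1,4} 1  {2,4} 2  {2,6} 2  {4,6} 2  {5,6} 1
  3 to go: {0,2,4} 3  {0,2,6} 3  {1,2,4} 3  {1,4,6} 3  {2,4,6} 6  {2,5,6} 3  {3,5,6} 1  {4,5,6} 3
  4 to go: {0,1,2,4} 6  {0,2,4,6} 12  {0,2,5,6} 6  {1,2,4,6} 12  {1,4,5,6} 6  {2,3,5,6} 4  {2,4,5,6} 12  {3,4,5,6} 4
  5 to go: {0,1,2,4,6} 30  {0,2,3,5,6} 10  {0,2,4,5,6} 30  {1,2,4,5,6} 30  {1,3,4,5,6} 10  {2,3,4,5,6} 20
  if 0:c drops first: 60 orders
  if 1:a drops first: 60 orders
  if 3:f drops first: 90 orders
heap linearizations: 210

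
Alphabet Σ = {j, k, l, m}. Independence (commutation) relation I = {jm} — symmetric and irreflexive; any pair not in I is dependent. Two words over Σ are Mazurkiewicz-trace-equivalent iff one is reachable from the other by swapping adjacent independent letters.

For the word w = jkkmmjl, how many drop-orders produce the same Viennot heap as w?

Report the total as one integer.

0(j) covers ∅
1(k) covers 0:j
2(k) covers 1:k
3(m) covers 2:k
4(m) covers 3:m
5(j) covers 2:k
6(l) covers 4:m, 5:j
floor of heap: 0:j
completions by unplaced set U, small U first (add the entries for U minus each lowest piece of U):
  |U|=1: {6}:1
  |U|=2: {4,6}:1  {5,6}:1
  |U|=3: {3,4,6}:1  {4,5,6}:2
  |U|=4: {3,4,5,6}:3
  |U|=5: {2,3,4,5,6}:3
  start at 0(j): 3

3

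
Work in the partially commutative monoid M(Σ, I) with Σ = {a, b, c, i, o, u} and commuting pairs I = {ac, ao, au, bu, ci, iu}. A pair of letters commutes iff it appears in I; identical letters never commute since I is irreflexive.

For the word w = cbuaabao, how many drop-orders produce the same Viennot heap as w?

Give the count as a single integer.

piece 0:c — minimal
piece 1:b rests on {0:c}
piece 2:u rests on {0:c}
piece 3:a rests on {1:b}
piece 4:a rests on {3:a}
piece 5:b rests on {4:a}
piece 6:a rests on {5:b}
piece 7:o rests on {2:u, 5:b}
minimal pieces: {0:c}
ways to finish when only these pieces remain (= sum over removing one remaining piece with nothing left below it):
  1 left: {6}→1  {7}→1
  2 left: {2,7}→1  {6,7}→2
  3 left: {2,6,7}→3  {5,6,7}→2
  4 left: {2,5,6,7}→5  {4,5,6,7}→2
  5 left: {2,4,5,6,7}→7  {3,4,5,6,7}→2
  6 left: {1,3,4,5,6,7}→2  {2,3,4,5,6,7}→9
  placing 0:c first → 11 extensions

11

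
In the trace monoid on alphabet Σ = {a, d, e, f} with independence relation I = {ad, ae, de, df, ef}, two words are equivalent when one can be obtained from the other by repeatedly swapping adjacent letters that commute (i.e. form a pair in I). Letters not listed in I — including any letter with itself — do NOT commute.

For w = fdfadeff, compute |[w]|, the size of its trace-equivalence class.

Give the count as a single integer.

piece 0:f — minimal
piece 1:d — minimal
piece 2:f rests on {0:f}
piece 3:a rests on {2:f}
piece 4:d rests on {1:d}
piece 5:e — minimal
piece 6:f rests on {3:a}
piece 7:f rests on {6:f}
minimal pieces: {0:f, 1:d, 5:e}
ways to finish when only these pieces remain (= sum over removing one remaining piece with nothing left below it):
  1 left: {4}→1  {5}→1  {7}→1
  2 left: {1,4}→1  {4,5}→2  {4,7}→2  {5,7}→2  {6,7}→1
  3 left: {1,4,5}→3  {1,4,7}→3  {3,6,7}→1  {4,5,7}→6  {4,6,7}→3  {5,6,7}→3
  4 left: {1,4,5,7}→12  {1,4,6,7}→6  {2,3,6,7}→1  {3,4,6,7}→4  {3,5,6,7}→4  {4,5,6,7}→12
  5 left: {0,2,3,6,7}→1  {1,3,4,6,7}→10  {1,4,5,6,7}→30  {2,3,4,6,7}→5  {2,3,5,6,7}→5  {3,4,5,6,7}→20
  6 left: {0,2,3,4,6,7}→6  {0,2,3,5,6,7}→6  {1,2,3,4,6,7}→15  {1,3,4,5,6,7}→60  {2,3,4,5,6,7}→30
  placing 0:f first → 105 extensions
  placing 1:d first → 42 extensions
  placing 5:e first → 21 extensions
total linear extensions = 168

168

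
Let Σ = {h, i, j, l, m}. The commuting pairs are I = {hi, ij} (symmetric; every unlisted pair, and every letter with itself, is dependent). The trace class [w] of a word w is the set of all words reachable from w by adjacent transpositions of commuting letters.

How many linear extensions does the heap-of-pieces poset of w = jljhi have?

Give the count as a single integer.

#0=j has no predecessor
#1=l depends on [0:j]
#2=j depends on [1:l]
#3=h depends on [2:j]
#4=i depends on [1:l]
sources: [0:j]
N(rest) = Σ N(rest − s) over sources s of rest; N(one piece) = 1:
  size 1 → [3]=1  [4]=1
  size 2 → [2,3]=1  [3,4]=2
  size 3 → [2,3,4]=3
  first=0(j) contributes 3

3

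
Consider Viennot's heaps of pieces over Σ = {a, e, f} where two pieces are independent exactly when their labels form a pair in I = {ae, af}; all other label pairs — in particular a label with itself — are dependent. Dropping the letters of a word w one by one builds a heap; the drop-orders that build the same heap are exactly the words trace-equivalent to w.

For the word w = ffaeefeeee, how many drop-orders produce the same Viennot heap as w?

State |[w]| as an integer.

10

0(f) covers ∅
1(f) covers 0:f
2(a) covers ∅
3(e) covers 1:f
4(e) covers 3:e
5(f) covers 4:e
6(e) covers 5:f
7(e) covers 6:e
8(e) covers 7:e
9(e) covers 8:e
floor of heap: 0:f, 2:a
completions by unplaced set U, small U first (add the entries for U minus each lowest piece of U):
  |U|=1: {2}:1  {9}:1
  |U|=2: {2,9}:2  {8,9}:1
  |U|=3: {2,8,9}:3  {7,8,9}:1
  |U|=4: {2,7,8,9}:4  {6,7,8,9}:1
  |U|=5: {2,6,7,8,9}:5  {5,6,7,8,9}:1
  |U|=6: {2,5,6,7,8,9}:6  {4,5,6,7,8,9}:1
  |U|=7: {2,4,5,6,7,8,9}:7  {3,4,5,6,7,8,9}:1
  |U|=8: {1,3,4,5,6,7,8,9}:1  {2,3,4,5,6,7,8,9}:8
  start at 0(f): 9
  start at 2(a): 1
sum over floor = 10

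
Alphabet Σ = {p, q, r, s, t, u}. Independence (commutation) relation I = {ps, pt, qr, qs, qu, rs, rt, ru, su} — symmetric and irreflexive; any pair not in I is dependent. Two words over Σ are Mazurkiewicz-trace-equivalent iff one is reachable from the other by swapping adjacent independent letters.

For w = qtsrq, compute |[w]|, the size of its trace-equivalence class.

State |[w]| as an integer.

piece 0:q — minimal
piece 1:t rests on {0:q}
piece 2:s rests on {1:t}
piece 3:r — minimal
piece 4:q rests on {1:t}
minimal pieces: {0:q, 3:r}
ways to finish when only these pieces remain (= sum over removing one remaining piece with nothing left below it):
  1 left: {2}→1  {3}→1  {4}→1
  2 left: {2,3}→2  {2,4}→2  {3,4}→2
  3 left: {1,2,4}→2  {2,3,4}→6
  placing 0:q first → 8 extensions
  placing 3:r first → 2 extensions
total linear extensions = 10

10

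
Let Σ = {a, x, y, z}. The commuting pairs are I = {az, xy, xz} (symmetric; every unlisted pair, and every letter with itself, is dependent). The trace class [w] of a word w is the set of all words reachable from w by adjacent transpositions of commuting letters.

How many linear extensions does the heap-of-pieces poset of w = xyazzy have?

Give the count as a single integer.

9

0(x) covers ∅
1(y) covers ∅
2(a) covers 0:x, 1:y
3(z) covers 1:y
4(z) covers 3:z
5(y) covers 2:a, 4:z
floor of heap: 0:x, 1:y
completions by unplaced set U, small U first (add the entries for U minus each lowest piece of U):
  |U|=1: {5}:1
  |U|=2: {2,5}:1  {4,5}:1
  |U|=3: {0,2,5}:1  {2,4,5}:2  {3,4,5}:1
  |U|=4: {0,2,4,5}:3  {2,3,4,5}:3
  start at 0(x): 3
  start at 1(y): 6
sum over floor = 9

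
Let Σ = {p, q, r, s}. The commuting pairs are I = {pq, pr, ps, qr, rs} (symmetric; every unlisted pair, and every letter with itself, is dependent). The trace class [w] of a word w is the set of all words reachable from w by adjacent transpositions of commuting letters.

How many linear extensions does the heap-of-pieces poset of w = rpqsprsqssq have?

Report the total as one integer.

#0=r has no predecessor
#1=p has no predecessor
#2=q has no predecessor
#3=s depends on [2:q]
#4=p depends on [1:p]
#5=r depends on [0:r]
#6=s depends on [3:s]
#7=q depends on [6:s]
#8=s depends on [7:q]
#9=s depends on [8:s]
#10=q depends on [9:s]
sources: [0:r, 1:p, 2:q]
N(rest) = Σ N(rest − s) over sources s of rest; N(one piece) = 1:
  size 1 → [4]=1  [5]=1  [10]=1
  size 2 → [0,5]=1  [1,4]=1  [4,5]=2  [4,10]=2  [5,10]=2  [9,10]=1
  size 3 → [0,4,5]=3  [0,5,10]=3  [1,4,5]=3  [1,4,10]=3  [4,5,10]=6  [4,9,10]=3  [5,9,10]=3  [8,9,10]=1
  size 4 → [0,1,4,5]=6  [0,4,5,10]=12  [0,5,9,10]=6  [1,4,5,10]=12  [1,4,9,10]=6  [4,5,9,10]=12  [4,8,9,10]=4  [5,8,9,10]=4  [7,8,9,10]=1
  size 5 → [0,1,4,5,10]=30  [0,4,5,9,10]=30  [0,5,8,9,10]=10  [1,4,5,9,10]=30  [1,4,8,9,10]=10  [4,5,8,9,10]=20  [4,7,8,9,10]=5  [5,7,8,9,10]=5  [6,7,8,9,10]=1
  size 6 → [0,1,4,5,9,10]=90  [0,4,5,8,9,10]=60  [0,5,7,8,9,10]=15  [1,4,5,8,9,10]=60  [1,4,7,8,9,10]=15  [3,6,7,8,9,10]=1  [4,5,7,8,9,10]=30  [4,6,7,8,9,10]=6  [5,6,7,8,9,10]=6
  size 7 → [0,1,4,5,8,9,10]=210  [0,4,5,7,8,9,10]=105  [0,5,6,7,8,9,10]=21  [1,4,5,7,8,9,10]=105  [1,4,6,7,8,9,10]=21  [2,3,6,7,8,9,10]=1  [3,4,6,7,8,9,10]=7  [3,5,6,7,8,9,10]=7  [4,5,6,7,8,9,10]=42
  size 8 → [0,1,4,5,7,8,9,10]=420  [0,3,5,6,7,8,9,10]=28  [0,4,5,6,7,8,9,10]=168  [1,3,4,6,7,8,9,10]=28  [1,4,5,6,7,8,9,10]=168  [2,3,4,6,7,8,9,10]=8  [2,3,5,6,7,8,9,10]=8  [3,4,5,6,7,8,9,10]=56
  size 9 → [0,1,4,5,6,7,8,9,10]=756  [0,2,3,5,6,7,8,9,10]=36  [0,3,4,5,6,7,8,9,10]=252  [1,2,3,4,6,7,8,9,10]=36  [1,3,4,5,6,7,8,9,10]=252  [2,3,4,5,6,7,8,9,10]=72
  first=0(r) contributes 360
  first=1(p) contributes 360
  first=2(q) contributes 1260
|[w]| = 1980

1980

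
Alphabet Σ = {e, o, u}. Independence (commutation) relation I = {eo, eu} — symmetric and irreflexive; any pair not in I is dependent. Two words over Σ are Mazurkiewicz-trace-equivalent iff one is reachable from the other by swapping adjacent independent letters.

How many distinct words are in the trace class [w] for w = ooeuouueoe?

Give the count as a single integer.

drop 0:o onto floor
drop 1:o onto {0:o}
drop 2:e onto floor
drop 3:u onto {1:o}
drop 4:o onto {3:u}
drop 5:u onto {4:o}
drop 6:u onto {5:u}
drop 7:e onto {2:e}
drop 8:o onto {6:u}
drop 9:e onto {7:e}
ground layer = {0:o, 2:e}
drop-orders for the pieces not yet dropped (sum over which currently-grounded one goes next):
  1 to go: {8} 1  {9} 1
  2 to go: {6,8} 1  {7,9} 1  {8,9} 2
  3 to go: {2,7,9} 1  {5,6,8} 1  {6,8,9} 3  {7,8,9} 3
  4 to go: {2,7,8,9} 4  {4,5,6,8} 1  {5,6,8,9} 4  {6,7,8,9} 6
  5 to go: {2,6,7,8,9} 10  {3,4,5,6,8} 1  {4,5,6,8,9} 5  {5,6,7,8,9} 10
  6 to go: {1,3,4,5,6,8} 1  {2,5,6,7,8,9} 20  {3,4,5,6,8,9} 6  {4,5,6,7,8,9} 15
  7 to go: {0,1,3,4,5,6,8} 1  {1,3,4,5,6,8,9} 7  {2,4,5,6,7,8,9} 35  {3,4,5,6,7,8,9} 21
  8 to go: {0,1,3,4,5,6,8,9} 8  {1,3,4,5,6,7,8,9} 28  {2,3,4,5,6,7,8,9} 56
  if 0:o drops first: 84 orders
  if 2:e drops first: 36 orders
heap linearizations: 120

120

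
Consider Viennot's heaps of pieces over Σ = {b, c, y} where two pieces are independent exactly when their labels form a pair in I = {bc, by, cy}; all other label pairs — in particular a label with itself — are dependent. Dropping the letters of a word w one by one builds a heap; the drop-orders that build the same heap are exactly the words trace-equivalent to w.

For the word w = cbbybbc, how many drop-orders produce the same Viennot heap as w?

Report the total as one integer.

drop 0:c onto floor
drop 1:b onto floor
drop 2:b onto {1:b}
drop 3:y onto floor
drop 4:b onto {2:b}
drop 5:b onto {4:b}
drop 6:c onto {0:c}
ground layer = {0:c, 1:b, 3:y}
drop-orders for the pieces not yet dropped (sum over which currently-grounded one goes next):
  1 to go: {3} 1  {5} 1  {6} 1
  2 to go: {0,6} 1  {3,5} 2  {3,6} 2  {4,5} 1  {5,6} 2
  3 to go: {0,3,6} 3  {0,5,6} 3  {2,4,5} 1  {3,4,5} 3  {3,5,6} 6  {4,5,6} 3
  4 to go: {0,3,5,6} 12  {0,4,5,6} 6  {1,2,4,5} 1  {2,3,4,5} 4  {2,4,5,6} 4  {3,4,5,6} 12
  5 to go: {0,2,4,5,6} 10  {0,3,4,5,6} 30  {1,2,3,4,5} 5  {1,2,4,5,6} 5  {2,3,4,5,6} 20
  if 0:c drops first: 30 orders
  if 1:b drops first: 60 orders
  if 3:y drops first: 15 orders
heap linearizations: 105

105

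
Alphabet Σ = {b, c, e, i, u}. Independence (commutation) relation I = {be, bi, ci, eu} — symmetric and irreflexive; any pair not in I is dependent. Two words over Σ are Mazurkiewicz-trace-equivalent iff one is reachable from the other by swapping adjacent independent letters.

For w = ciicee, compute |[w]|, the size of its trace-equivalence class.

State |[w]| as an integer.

6

drop 0:c onto floor
drop 1:i onto floor
drop 2:i onto {1:i}
drop 3:c onto {0:c}
drop 4:e onto {2:i, 3:c}
drop 5:e onto {4:e}
ground layer = {0:c, 1:i}
drop-orders for the pieces not yet dropped (sum over which currently-grounded one goes next):
  1 to go: {5} 1
  2 to go: {4,5} 1
  3 to go: {2,4,5} 1  {3,4,5} 1
  4 to go: {0,3,4,5} 1  {1,2,4,5} 1  {2,3,4,5} 2
  if 0:c drops first: 3 orders
  if 1:i drops first: 3 orders
heap linearizations: 6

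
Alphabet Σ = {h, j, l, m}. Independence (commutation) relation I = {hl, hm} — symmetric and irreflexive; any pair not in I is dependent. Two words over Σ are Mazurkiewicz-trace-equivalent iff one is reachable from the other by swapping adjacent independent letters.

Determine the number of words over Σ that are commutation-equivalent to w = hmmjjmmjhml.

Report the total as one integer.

9

#0=h has no predecessor
#1=m has no predecessor
#2=m depends on [1:m]
#3=j depends on [0:h, 2:m]
#4=j depends on [3:j]
#5=m depends on [4:j]
#6=m depends on [5:m]
#7=j depends on [6:m]
#8=h depends on [7:j]
#9=m depends on [7:j]
#10=l depends on [9:m]
sources: [0:h, 1:m]
N(rest) = Σ N(rest − s) over sources s of rest; N(one piece) = 1:
  size 1 → [8]=1  [10]=1
  size 2 → [8,10]=2  [9,10]=1
  size 3 → [8,9,10]=3
  size 4 → [7,8,9,10]=3
  size 5 → [6,7,8,9,10]=3
  size 6 → [5,6,7,8,9,10]=3
  size 7 → [4,5,6,7,8,9,10]=3
  size 8 → [3,4,5,6,7,8,9,10]=3
  size 9 → [0,3,4,5,6,7,8,9,10]=3  [2,3,4,5,6,7,8,9,10]=3
  first=0(h) contributes 3
  first=1(m) contributes 6
|[w]| = 9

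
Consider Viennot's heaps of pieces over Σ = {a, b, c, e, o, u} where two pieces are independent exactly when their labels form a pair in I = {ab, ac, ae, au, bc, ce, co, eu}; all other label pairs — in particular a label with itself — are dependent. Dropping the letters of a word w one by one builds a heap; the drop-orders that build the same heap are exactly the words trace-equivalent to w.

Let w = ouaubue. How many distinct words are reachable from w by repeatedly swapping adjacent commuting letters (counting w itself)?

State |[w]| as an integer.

12

drop 0:o onto floor
drop 1:u onto {0:o}
drop 2:a onto {0:o}
drop 3:u onto {1:u}
drop 4:b onto {3:u}
drop 5:u onto {4:b}
drop 6:e onto {4:b}
ground layer = {0:o}
drop-orders for the pieces not yet dropped (sum over which currently-grounded one goes next):
  1 to go: {2} 1  {5} 1  {6} 1
  2 to go: {2,5} 2  {2,6} 2  {5,6} 2
  3 to go: {2,5,6} 6  {4,5,6} 2
  4 to go: {2,4,5,6} 8  {3,4,5,6} 2
  5 to go: {1,3,4,5,6} 2  {2,3,4,5,6} 10
  if 0:o drops first: 12 orders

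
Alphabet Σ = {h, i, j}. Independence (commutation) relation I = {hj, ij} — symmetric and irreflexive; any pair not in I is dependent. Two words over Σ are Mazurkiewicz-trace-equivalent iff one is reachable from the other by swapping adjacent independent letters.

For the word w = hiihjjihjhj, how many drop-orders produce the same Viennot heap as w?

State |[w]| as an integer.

330

piece 0:h — minimal
piece 1:i rests on {0:h}
piece 2:i rests on {1:i}
piece 3:h rests on {2:i}
piece 4:j — minimal
piece 5:j rests on {4:j}
piece 6:i rests on {3:h}
piece 7:h rests on {6:i}
piece 8:j rests on {5:j}
piece 9:h rests on {7:h}
piece 10:j rests on {8:j}
minimal pieces: {0:h, 4:j}
ways to finish when only these pieces remain (= sum over removing one remaining piece with nothing left below it):
  1 left: {9}→1  {10}→1
  2 left: {7,9}→1  {8,10}→1  {9,10}→2
  3 left: {5,8,10}→1  {6,7,9}→1  {7,9,10}→3  {8,9,10}→3
  4 left: {3,6,7,9}→1  {4,5,8,10}→1  {5,8,9,10}→4  {6,7,9,10}→4  {7,8,9,10}→6
  5 left: {2,3,6,7,9}→1  {3,6,7,9,10}→5  {4,5,8,9,10}→5  {5,7,8,9,10}→10  {6,7,8,9,10}→10
  6 left: {1,2,3,6,7,9}→1  {2,3,6,7,9,10}→6  {3,6,7,8,9,10}→15  {4,5,7,8,9,10}→15  {5,6,7,8,9,10}→20
  7 left: {0,1,2,3,6,7,9}→1  {1,2,3,6,7,9,10}→7  {2,3,6,7,8,9,10}→21  {3,5,6,7,8,9,10}→35  {4,5,6,7,8,9,10}→35
  8 left: {0,1,2,3,6,7,9,10}→8  {1,2,3,6,7,8,9,10}→28  {2,3,5,6,7,8,9,10}→56  {3,4,5,6,7,8,9,10}→70
  9 left: {0,1,2,3,6,7,8,9,10}→36  {1,2,3,5,6,7,8,9,10}→84  {2,3,4,5,6,7,8,9,10}→126
  placing 0:h first → 210 extensions
  placing 4:j first → 120 extensions
total linear extensions = 330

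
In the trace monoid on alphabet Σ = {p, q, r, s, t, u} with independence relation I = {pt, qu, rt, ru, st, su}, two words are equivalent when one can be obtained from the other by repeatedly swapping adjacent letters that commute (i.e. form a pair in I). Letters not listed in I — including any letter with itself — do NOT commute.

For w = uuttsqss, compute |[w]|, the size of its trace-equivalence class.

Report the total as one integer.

5

#0=u has no predecessor
#1=u depends on [0:u]
#2=t depends on [1:u]
#3=t depends on [2:t]
#4=s has no predecessor
#5=q depends on [3:t, 4:s]
#6=s depends on [5:q]
#7=s depends on [6:s]
sources: [0:u, 4:s]
N(rest) = Σ N(rest − s) over sources s of rest; N(one piece) = 1:
  size 1 → [7]=1
  size 2 → [6,7]=1
  size 3 → [5,6,7]=1
  size 4 → [3,5,6,7]=1  [4,5,6,7]=1
  size 5 → [2,3,5,6,7]=1  [3,4,5,6,7]=2
  size 6 → [1,2,3,5,6,7]=1  [2,3,4,5,6,7]=3
  first=0(u) contributes 4
  first=4(s) contributes 1
|[w]| = 5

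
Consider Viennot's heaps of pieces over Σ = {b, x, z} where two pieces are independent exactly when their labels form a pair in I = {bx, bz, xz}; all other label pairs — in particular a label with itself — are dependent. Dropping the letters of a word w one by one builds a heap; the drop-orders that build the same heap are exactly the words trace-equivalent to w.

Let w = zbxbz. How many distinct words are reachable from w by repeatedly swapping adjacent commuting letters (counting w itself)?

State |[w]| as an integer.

30

piece 0:z — minimal
piece 1:b — minimal
piece 2:x — minimal
piece 3:b rests on {1:b}
piece 4:z rests on {0:z}
minimal pieces: {0:z, 1:b, 2:x}
ways to finish when only these pieces remain (= sum over removing one remaining piece with nothing left below it):
  1 left: {2}→1  {3}→1  {4}→1
  2 left: {0,4}→1  {1,3}→1  {2,3}→2  {2,4}→2  {3,4}→2
  3 left: {0,2,4}→3  {0,3,4}→3  {1,2,3}→3  {1,3,4}→3  {2,3,4}→6
  placing 0:z first → 12 extensions
  placing 1:b first → 12 extensions
  placing 2:x first → 6 extensions
total linear extensions = 30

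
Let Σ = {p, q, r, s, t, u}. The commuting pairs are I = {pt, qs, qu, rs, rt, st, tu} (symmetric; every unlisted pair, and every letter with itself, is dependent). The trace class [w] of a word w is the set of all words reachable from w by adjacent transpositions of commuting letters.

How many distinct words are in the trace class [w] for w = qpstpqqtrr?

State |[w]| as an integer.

piece 0:q — minimal
piece 1:p rests on {0:q}
piece 2:s rests on {1:p}
piece 3:t rests on {0:q}
piece 4:p rests on {2:s}
piece 5:q rests on {3:t, 4:p}
piece 6:q rests on {5:q}
piece 7:t rests on {6:q}
piece 8:r rests on {6:q}
piece 9:r rests on {8:r}
minimal pieces: {0:q}
ways to finish when only these pieces remain (= sum over removing one remaining piece with nothing left below it):
  1 left: {7}→1  {9}→1
  2 left: {7,9}→2  {8,9}→1
  3 left: {7,8,9}→3
  4 left: {6,7,8,9}→3
  5 left: {5,6,7,8,9}→3
  6 left: {3,5,6,7,8,9}→3  {4,5,6,7,8,9}→3
  7 left: {2,4,5,6,7,8,9}→3  {3,4,5,6,7,8,9}→6
  8 left: {1,2,4,5,6,7,8,9}→3  {2,3,4,5,6,7,8,9}→9
  placing 0:q first → 12 extensions

12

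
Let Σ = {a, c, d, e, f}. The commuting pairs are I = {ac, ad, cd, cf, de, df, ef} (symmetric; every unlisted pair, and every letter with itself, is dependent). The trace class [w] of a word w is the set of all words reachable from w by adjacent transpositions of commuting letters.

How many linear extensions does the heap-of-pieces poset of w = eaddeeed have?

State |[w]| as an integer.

56

piece 0:e — minimal
piece 1:a rests on {0:e}
piece 2:d — minimal
piece 3:d rests on {2:d}
piece 4:e rests on {1:a}
piece 5:e rests on {4:e}
piece 6:e rests on {5:e}
piece 7:d rests on {3:d}
minimal pieces: {0:e, 2:d}
ways to finish when only these pieces remain (= sum over removing one remaining piece with nothing left below it):
  1 left: {6}→1  {7}→1
  2 left: {3,7}→1  {5,6}→1  {6,7}→2
  3 left: {2,3,7}→1  {3,6,7}→3  {4,5,6}→1  {5,6,7}→3
  4 left: {1,4,5,6}→1  {2,3,6,7}→4  {3,5,6,7}→6  {4,5,6,7}→4
  5 left: {0,1,4,5,6}→1  {1,4,5,6,7}→5  {2,3,5,6,7}→10  {3,4,5,6,7}→10
  6 left: {0,1,4,5,6,7}→6  {1,3,4,5,6,7}→15  {2,3,4,5,6,7}→20
  placing 0:e first → 35 extensions
  placing 2:d first → 21 extensions
total linear extensions = 56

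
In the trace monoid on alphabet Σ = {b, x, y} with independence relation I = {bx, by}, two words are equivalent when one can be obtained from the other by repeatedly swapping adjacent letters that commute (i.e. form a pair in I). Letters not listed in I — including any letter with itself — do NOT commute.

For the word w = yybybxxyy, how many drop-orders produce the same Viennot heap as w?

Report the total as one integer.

#0=y has no predecessor
#1=y depends on [0:y]
#2=b has no predecessor
#3=y depends on [1:y]
#4=b depends on [2:b]
#5=x depends on [3:y]
#6=x depends on [5:x]
#7=y depends on [6:x]
#8=y depends on [7:y]
sources: [0:y, 2:b]
N(rest) = Σ N(rest − s) over sources s of rest; N(one piece) = 1:
  size 1 → [4]=1  [8]=1
  size 2 → [2,4]=1  [4,8]=2  [7,8]=1
  size 3 → [2,4,8]=3  [4,7,8]=3  [6,7,8]=1
  size 4 → [2,4,7,8]=6  [4,6,7,8]=4  [5,6,7,8]=1
  size 5 → [2,4,6,7,8]=10  [3,5,6,7,8]=1  [4,5,6,7,8]=5
  size 6 → [1,3,5,6,7,8]=1  [2,4,5,6,7,8]=15  [3,4,5,6,7,8]=6
  size 7 → [0,1,3,5,6,7,8]=1  [1,3,4,5,6,7,8]=7  [2,3,4,5,6,7,8]=21
  first=0(y) contributes 28
  first=2(b) contributes 8
|[w]| = 36

36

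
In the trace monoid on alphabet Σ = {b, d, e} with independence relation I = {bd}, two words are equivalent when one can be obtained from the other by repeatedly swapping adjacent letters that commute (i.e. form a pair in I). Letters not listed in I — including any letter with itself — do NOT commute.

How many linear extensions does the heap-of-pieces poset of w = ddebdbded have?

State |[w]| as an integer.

6

#0=d has no predecessor
#1=d depends on [0:d]
#2=e depends on [1:d]
#3=b depends on [2:e]
#4=d depends on [2:e]
#5=b depends on [3:b]
#6=d depends on [4:d]
#7=e depends on [5:b, 6:d]
#8=d depends on [7:e]
sources: [0:d]
N(rest) = Σ N(rest − s) over sources s of rest; N(one piece) = 1:
  size 1 → [8]=1
  size 2 → [7,8]=1
  size 3 → [5,7,8]=1  [6,7,8]=1
  size 4 → [3,5,7,8]=1  [4,6,7,8]=1  [5,6,7,8]=2
  size 5 → [3,5,6,7,8]=3  [4,5,6,7,8]=3
  size 6 → [3,4,5,6,7,8]=6
  size 7 → [2,3,4,5,6,7,8]=6
  first=0(d) contributes 6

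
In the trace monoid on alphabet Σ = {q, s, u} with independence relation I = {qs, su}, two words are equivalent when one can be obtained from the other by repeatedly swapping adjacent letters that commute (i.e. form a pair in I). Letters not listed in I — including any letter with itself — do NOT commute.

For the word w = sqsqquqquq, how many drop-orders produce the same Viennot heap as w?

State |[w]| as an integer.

drop 0:s onto floor
drop 1:q onto floor
drop 2:s onto {0:s}
drop 3:q onto {1:q}
drop 4:q onto {3:q}
drop 5:u onto {4:q}
drop 6:q onto {5:u}
drop 7:q onto {6:q}
drop 8:u onto {7:q}
drop 9:q onto {8:u}
ground layer = {0:s, 1:q}
drop-orders for the pieces not yet dropped (sum over which currently-grounded one goes next):
  1 to go: {2} 1  {9} 1
  2 to go: {0,2} 1  {2,9} 2  {8,9} 1
  3 to go: {0,2,9} 3  {2,8,9} 3  {7,8,9} 1
  4 to go: {0,2,8,9} 6  {2,7,8,9} 4  {6,7,8,9} 1
  5 to go: {0,2,7,8,9} 10  {2,6,7,8,9} 5  {5,6,7,8,9} 1
  6 to go: {0,2,6,7,8,9} 15  {2,5,6,7,8,9} 6  {4,5,6,7,8,9} 1
  7 to go: {0,2,5,6,7,8,9} 21  {2,4,5,6,7,8,9} 7  {3,4,5,6,7,8,9} 1
  8 to go: {0,2,4,5,6,7,8,9} 28  {1,3,4,5,6,7,8,9} 1  {2,3,4,5,6,7,8,9} 8
  if 0:s drops first: 9 orders
  if 1:q drops first: 36 orders
heap linearizations: 45

45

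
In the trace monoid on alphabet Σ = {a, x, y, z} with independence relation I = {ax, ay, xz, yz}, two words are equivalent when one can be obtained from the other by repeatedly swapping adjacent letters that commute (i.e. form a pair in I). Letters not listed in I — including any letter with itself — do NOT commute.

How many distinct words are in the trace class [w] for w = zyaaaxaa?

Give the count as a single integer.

#0=z has no predecessor
#1=y has no predecessor
#2=a depends on [0:z]
#3=a depends on [2:a]
#4=a depends on [3:a]
#5=x depends on [1:y]
#6=a depends on [4:a]
#7=a depends on [6:a]
sources: [0:z, 1:y]
N(rest) = Σ N(rest − s) over sources s of rest; N(one piece) = 1:
  size 1 → [5]=1  [7]=1
  size 2 → [1,5]=1  [5,7]=2  [6,7]=1
  size 3 → [1,5,7]=3  [4,6,7]=1  [5,6,7]=3
  size 4 → [1,5,6,7]=6  [3,4,6,7]=1  [4,5,6,7]=4
  size 5 → [1,4,5,6,7]=10  [2,3,4,6,7]=1  [3,4,5,6,7]=5
  size 6 → [0,2,3,4,6,7]=1  [1,3,4,5,6,7]=15  [2,3,4,5,6,7]=6
  first=0(z) contributes 21
  first=1(y) contributes 7
|[w]| = 28

28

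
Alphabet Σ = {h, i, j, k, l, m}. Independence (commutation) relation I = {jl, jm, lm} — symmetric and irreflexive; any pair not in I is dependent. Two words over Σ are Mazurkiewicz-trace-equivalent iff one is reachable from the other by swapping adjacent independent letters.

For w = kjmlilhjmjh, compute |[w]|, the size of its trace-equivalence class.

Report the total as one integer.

18

#0=k has no predecessor
#1=j depends on [0:k]
#2=m depends on [0:k]
#3=l depends on [0:k]
#4=i depends on [1:j, 2:m, 3:l]
#5=l depends on [4:i]
#6=h depends on [5:l]
#7=j depends on [6:h]
#8=m depends on [6:h]
#9=j depends on [7:j]
#10=h depends on [8:m, 9:j]
sources: [0:k]
N(rest) = Σ N(rest − s) over sources s of rest; N(one piece) = 1:
  size 1 → [10]=1
  size 2 → [8,10]=1  [9,10]=1
  size 3 → [7,9,10]=1  [8,9,10]=2
  size 4 → [7,8,9,10]=3
  size 5 → [6,7,8,9,10]=3
  size 6 → [5,6,7,8,9,10]=3
  size 7 → [4,5,6,7,8,9,10]=3
  size 8 → [1,4,5,6,7,8,9,10]=3  [2,4,5,6,7,8,9,10]=3  [3,4,5,6,7,8,9,10]=3
  size 9 → [1,2,4,5,6,7,8,9,10]=6  [1,3,4,5,6,7,8,9,10]=6  [2,3,4,5,6,7,8,9,10]=6
  first=0(k) contributes 18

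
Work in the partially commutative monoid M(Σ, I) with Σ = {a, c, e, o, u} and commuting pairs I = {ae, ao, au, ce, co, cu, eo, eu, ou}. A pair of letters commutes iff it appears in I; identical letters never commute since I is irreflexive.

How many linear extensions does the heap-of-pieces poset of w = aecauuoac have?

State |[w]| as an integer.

drop 0:a onto floor
drop 1:e onto floor
drop 2:c onto {0:a}
drop 3:a onto {2:c}
drop 4:u onto floor
drop 5:u onto {4:u}
drop 6:o onto floor
drop 7:a onto {3:a}
drop 8:c onto {7:a}
ground layer = {0:a, 1:e, 4:u, 6:o}
drop-orders for the pieces not yet dropped (sum over which currently-grounded one goes next):
  1 to go: {1} 1  {5} 1  {6} 1  {8} 1
  2 to go: {1,5} 2  {1,6} 2  {1,8} 2  {4,5} 1  {5,6} 2  {5,8} 2  {6,8} 2  {7,8} 1
  3 to go: {1,4,5} 3  {1,5,6} 6  {1,5,8} 6  {1,6,8} 6  {1,7,8} 3  {3,7,8} 1  {4,5,6} 3  {4,5,8} 3  {5,6,8} 6  {5,7,8} 3  {6,7,8} 3
  4 to go: {1,3,7,8} 4  {1,4,5,6} 12  {1,4,5,8} 12  {1,5,6,8} 24  {1,5,7,8} 12  {1,6,7,8} 12  {2,3,7,8} 1  {3,5,7,8} 4  {3,6,7,8} 4  {4,5,6,8} 12  {4,5,7,8} 6  {5,6,7,8} 12
  5 to go: {0,2,3,7,8} 1  {1,2,3,7,8} 5  {1,3,5,7,8} 20  {1,3,6,7,8} 20  {1,4,5,6,8} 60  {1,4,5,7,8} 30  {1,5,6,7,8} 60  {2,3,5,7,8} 5  {2,3,6,7,8} 5  {3,4,5,7,8} 10  {3,5,6,7,8} 20  {4,5,6,7,8} 30
  6 to go: {0,1,2,3,7,8} 6  {0,2,3,5,7,8} 6  {0,2,3,6,7,8} 6  {1,2,3,5,7,8} 30  {1,2,3,6,7,8} 30  {1,3,4,5,7,8} 60  {1,3,5,6,7,8} 120  {1,4,5,6,7,8} 180  {2,3,4,5,7,8} 15  {2,3,5,6,7,8} 30  {3,4,5,6,7,8} 60
  7 to go: {0,1,2,3,5,7,8} 42  {0,1,2,3,6,7,8} 42  {0,2,3,4,5,7,8} 21  {0,2,3,5,6,7,8} 42  {1,2,3,4,5,7,8} 105  {1,2,3,5,6,7,8} 210  {1,3,4,5,6,7,8} 420  {2,3,4,5,6,7,8} 105
  if 0:a drops first: 840 orders
  if 1:e drops first: 168 orders
  if 4:u drops first: 336 orders
  if 6:o drops first: 168 orders
heap linearizations: 1512

1512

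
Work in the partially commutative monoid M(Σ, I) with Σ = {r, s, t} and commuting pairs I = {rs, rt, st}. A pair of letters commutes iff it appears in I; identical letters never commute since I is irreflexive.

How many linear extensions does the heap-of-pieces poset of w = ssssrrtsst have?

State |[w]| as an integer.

drop 0:s onto floor
drop 1:s onto {0:s}
drop 2:s onto {1:s}
drop 3:s onto {2:s}
drop 4:r onto floor
drop 5:r onto {4:r}
drop 6:t onto floor
drop 7:s onto {3:s}
drop 8:s onto {7:s}
drop 9:t onto {6:t}
ground layer = {0:s, 4:r, 6:t}
drop-orders for the pieces not yet dropped (sum over which currently-grounded one goes next):
  1 to go: {5} 1  {8} 1  {9} 1
  2 to go: {4,5} 1  {5,8} 2  {5,9} 2  {6,9} 1  {7,8} 1  {8,9} 2
  3 to go: {3,7,8} 1  {4,5,8} 3  {4,5,9} 3  {5,6,9} 3  {5,7,8} 3  {5,8,9} 6  {6,8,9} 3  {7,8,9} 3
  4 to go: {2,3,7,8} 1  {3,5,7,8} 4  {3,7,8,9} 4  {4,5,6,9} 6  {4,5,7,8} 6  {4,5,8,9} 12  {5,6,8,9} 12  {5,7,8,9} 12  {6,7,8,9} 6
  5 to go: {1,2,3,7,8} 1  {2,3,5,7,8} 5  {2,3,7,8,9} 5  {3,4,5,7,8} 10  {3,5,7,8,9} 20  {3,6,7,8,9} 10  {4,5,6,8,9} 30  {4,5,7,8,9} 30  {5,6,7,8,9} 30
  6 to go: {0,1,2,3,7,8} 1  {1,2,3,5,7,8} 6  {1,2,3,7,8,9} 6  {2,3,4,5,7,8} 15  {2,3,5,7,8,9} 30  {2,3,6,7,8,9} 15  {3,4,5,7,8,9} 60  {3,5,6,7,8,9} 60  {4,5,6,7,8,9} 90
  7 to go: {0,1,2,3,5,7,8} 7  {0,1,2,3,7,8,9} 7  {1,2,3,4,5,7,8} 21  {1,2,3,5,7,8,9} 42  {1,2,3,6,7,8,9} 21  {2,3,4,5,7,8,9} 105  {2,3,5,6,7,8,9} 105  {3,4,5,6,7,8,9} 210
  8 to go: {0,1,2,3,4,5,7,8} 28  {0,1,2,3,5,7,8,9} 56  {0,1,2,3,6,7,8,9} 28  {1,2,3,4,5,7,8,9} 168  {1,2,3,5,6,7,8,9} 168  {2,3,4,5,6,7,8,9} 420
  if 0:s drops first: 756 orders
  if 4:r drops first: 252 orders
  if 6:t drops first: 252 orders
heap linearizations: 1260

1260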